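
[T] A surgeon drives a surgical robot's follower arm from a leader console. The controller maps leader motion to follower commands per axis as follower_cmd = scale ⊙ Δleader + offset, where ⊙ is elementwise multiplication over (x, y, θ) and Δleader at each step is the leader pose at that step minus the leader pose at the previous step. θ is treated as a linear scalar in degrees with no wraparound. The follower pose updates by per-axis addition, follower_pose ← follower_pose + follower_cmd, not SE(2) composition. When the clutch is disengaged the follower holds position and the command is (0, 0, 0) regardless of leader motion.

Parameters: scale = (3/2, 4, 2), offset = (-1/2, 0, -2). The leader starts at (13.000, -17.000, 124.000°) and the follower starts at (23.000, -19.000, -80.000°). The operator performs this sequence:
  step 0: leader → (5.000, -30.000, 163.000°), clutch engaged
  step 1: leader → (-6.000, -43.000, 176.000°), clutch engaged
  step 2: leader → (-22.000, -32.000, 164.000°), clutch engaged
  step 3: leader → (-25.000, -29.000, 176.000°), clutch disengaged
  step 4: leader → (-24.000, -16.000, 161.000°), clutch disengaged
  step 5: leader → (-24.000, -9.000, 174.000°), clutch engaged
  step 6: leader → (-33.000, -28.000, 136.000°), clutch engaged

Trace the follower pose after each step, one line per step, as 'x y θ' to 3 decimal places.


10.500 -71.000 -4.000
-6.500 -123.000 20.000
-31.000 -79.000 -6.000
-31.000 -79.000 -6.000
-31.000 -79.000 -6.000
-31.500 -51.000 18.000
-45.500 -127.000 -60.000

step 0: Δleader=(-8.000, -13.000, 39.000°), engaged; cmd=(-12.500, -52.000, 76.000°) → follower=(10.500, -71.000, -4.000°)
step 1: Δleader=(-11.000, -13.000, 13.000°), engaged; cmd=(-17.000, -52.000, 24.000°) → follower=(-6.500, -123.000, 20.000°)
step 2: Δleader=(-16.000, 11.000, -12.000°), engaged; cmd=(-24.500, 44.000, -26.000°) → follower=(-31.000, -79.000, -6.000°)
step 3: Δleader=(-3.000, 3.000, 12.000°), disengaged; cmd=(0,0,0) → follower holds at (-31.000, -79.000, -6.000°)
step 4: Δleader=(1.000, 13.000, -15.000°), disengaged; cmd=(0,0,0) → follower holds at (-31.000, -79.000, -6.000°)
step 5: Δleader=(0.000, 7.000, 13.000°), engaged; cmd=(-0.500, 28.000, 24.000°) → follower=(-31.500, -51.000, 18.000°)
step 6: Δleader=(-9.000, -19.000, -38.000°), engaged; cmd=(-14.000, -76.000, -78.000°) → follower=(-45.500, -127.000, -60.000°)


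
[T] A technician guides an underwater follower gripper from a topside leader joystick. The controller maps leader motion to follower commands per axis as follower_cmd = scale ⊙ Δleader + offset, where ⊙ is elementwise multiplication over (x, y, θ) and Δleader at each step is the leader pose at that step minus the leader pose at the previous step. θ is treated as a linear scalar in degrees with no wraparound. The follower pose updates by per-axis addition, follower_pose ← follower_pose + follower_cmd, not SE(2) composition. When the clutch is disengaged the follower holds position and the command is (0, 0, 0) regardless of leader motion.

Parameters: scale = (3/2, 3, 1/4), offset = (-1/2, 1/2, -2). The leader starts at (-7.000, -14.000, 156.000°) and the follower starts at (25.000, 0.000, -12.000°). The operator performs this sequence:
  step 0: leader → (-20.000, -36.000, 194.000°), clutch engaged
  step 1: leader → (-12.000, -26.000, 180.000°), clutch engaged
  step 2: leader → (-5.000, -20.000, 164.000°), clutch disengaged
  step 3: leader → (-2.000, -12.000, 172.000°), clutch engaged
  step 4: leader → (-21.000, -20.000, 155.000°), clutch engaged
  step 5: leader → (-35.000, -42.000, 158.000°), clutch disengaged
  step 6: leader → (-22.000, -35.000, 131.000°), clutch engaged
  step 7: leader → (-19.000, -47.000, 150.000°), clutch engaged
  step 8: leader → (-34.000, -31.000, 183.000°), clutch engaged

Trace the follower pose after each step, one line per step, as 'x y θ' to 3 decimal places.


step 0: Δleader=(-13.000, -22.000, 38.000°), engaged; cmd=(-20.000, -65.500, 7.500°) → follower=(5.000, -65.500, -4.500°)
step 1: Δleader=(8.000, 10.000, -14.000°), engaged; cmd=(11.500, 30.500, -5.500°) → follower=(16.500, -35.000, -10.000°)
step 2: Δleader=(7.000, 6.000, -16.000°), disengaged; cmd=(0,0,0) → follower holds at (16.500, -35.000, -10.000°)
step 3: Δleader=(3.000, 8.000, 8.000°), engaged; cmd=(4.000, 24.500, 0.000°) → follower=(20.500, -10.500, -10.000°)
step 4: Δleader=(-19.000, -8.000, -17.000°), engaged; cmd=(-29.000, -23.500, -6.250°) → follower=(-8.500, -34.000, -16.250°)
step 5: Δleader=(-14.000, -22.000, 3.000°), disengaged; cmd=(0,0,0) → follower holds at (-8.500, -34.000, -16.250°)
step 6: Δleader=(13.000, 7.000, -27.000°), engaged; cmd=(19.000, 21.500, -8.750°) → follower=(10.500, -12.500, -25.000°)
step 7: Δleader=(3.000, -12.000, 19.000°), engaged; cmd=(4.000, -35.500, 2.750°) → follower=(14.500, -48.000, -22.250°)
step 8: Δleader=(-15.000, 16.000, 33.000°), engaged; cmd=(-23.000, 48.500, 6.250°) → follower=(-8.500, 0.500, -16.000°)

5.000 -65.500 -4.500
16.500 -35.000 -10.000
16.500 -35.000 -10.000
20.500 -10.500 -10.000
-8.500 -34.000 -16.250
-8.500 -34.000 -16.250
10.500 -12.500 -25.000
14.500 -48.000 -22.250
-8.500 0.500 -16.000


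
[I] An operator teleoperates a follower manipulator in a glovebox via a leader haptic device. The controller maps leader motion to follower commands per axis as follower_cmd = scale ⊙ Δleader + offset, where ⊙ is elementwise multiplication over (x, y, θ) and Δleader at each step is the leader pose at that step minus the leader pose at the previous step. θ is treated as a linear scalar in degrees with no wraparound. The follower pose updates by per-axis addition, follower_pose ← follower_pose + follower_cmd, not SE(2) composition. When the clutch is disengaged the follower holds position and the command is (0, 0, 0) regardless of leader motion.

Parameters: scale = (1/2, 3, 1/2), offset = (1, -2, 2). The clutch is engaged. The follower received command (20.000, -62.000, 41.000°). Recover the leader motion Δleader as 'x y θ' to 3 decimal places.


38.000 -20.000 78.000

axis x: (20.000 − 1) / (1/2) = 38.000
axis y: (-62.000 − -2) / (3) = -20.000
axis θ: (41.000 − 2) / (1/2) = 78.000


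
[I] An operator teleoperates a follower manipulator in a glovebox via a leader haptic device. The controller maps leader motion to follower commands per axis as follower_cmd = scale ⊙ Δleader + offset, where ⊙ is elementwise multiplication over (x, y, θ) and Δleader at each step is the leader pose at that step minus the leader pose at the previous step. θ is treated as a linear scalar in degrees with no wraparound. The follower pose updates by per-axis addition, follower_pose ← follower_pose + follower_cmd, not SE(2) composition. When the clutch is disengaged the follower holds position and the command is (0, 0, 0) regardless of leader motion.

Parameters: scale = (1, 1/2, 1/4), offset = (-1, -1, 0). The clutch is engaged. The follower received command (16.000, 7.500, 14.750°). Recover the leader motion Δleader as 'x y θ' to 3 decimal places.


17.000 17.000 59.000

axis x: (16.000 − -1) / (1) = 17.000
axis y: (7.500 − -1) / (1/2) = 17.000
axis θ: (14.750 − 0) / (1/4) = 59.000


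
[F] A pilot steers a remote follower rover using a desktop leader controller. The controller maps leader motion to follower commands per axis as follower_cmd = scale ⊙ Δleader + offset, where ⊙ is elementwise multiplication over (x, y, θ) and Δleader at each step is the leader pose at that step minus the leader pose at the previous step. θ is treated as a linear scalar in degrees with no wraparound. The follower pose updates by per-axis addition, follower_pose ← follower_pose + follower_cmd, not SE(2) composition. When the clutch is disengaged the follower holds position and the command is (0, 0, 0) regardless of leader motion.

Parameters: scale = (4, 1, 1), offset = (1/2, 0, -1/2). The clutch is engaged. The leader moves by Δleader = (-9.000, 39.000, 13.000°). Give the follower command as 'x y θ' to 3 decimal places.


axis x: 4·-9.000 + 1/2 = -35.500
axis y: 1·39.000 + 0 = 39.000
axis θ: 1·13.000 + -1/2 = 12.500

-35.500 39.000 12.500


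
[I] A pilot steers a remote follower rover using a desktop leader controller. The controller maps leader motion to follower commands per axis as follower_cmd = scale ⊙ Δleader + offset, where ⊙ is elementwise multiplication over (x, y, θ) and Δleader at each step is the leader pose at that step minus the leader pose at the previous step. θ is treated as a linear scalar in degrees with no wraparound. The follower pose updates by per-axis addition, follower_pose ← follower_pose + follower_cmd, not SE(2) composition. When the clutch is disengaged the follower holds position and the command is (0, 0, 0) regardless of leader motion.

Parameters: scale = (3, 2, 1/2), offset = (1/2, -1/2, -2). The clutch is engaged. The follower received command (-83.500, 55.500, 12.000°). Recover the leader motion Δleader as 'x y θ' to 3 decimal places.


axis x: (-83.500 − 1/2) / (3) = -28.000
axis y: (55.500 − -1/2) / (2) = 28.000
axis θ: (12.000 − -2) / (1/2) = 28.000

-28.000 28.000 28.000


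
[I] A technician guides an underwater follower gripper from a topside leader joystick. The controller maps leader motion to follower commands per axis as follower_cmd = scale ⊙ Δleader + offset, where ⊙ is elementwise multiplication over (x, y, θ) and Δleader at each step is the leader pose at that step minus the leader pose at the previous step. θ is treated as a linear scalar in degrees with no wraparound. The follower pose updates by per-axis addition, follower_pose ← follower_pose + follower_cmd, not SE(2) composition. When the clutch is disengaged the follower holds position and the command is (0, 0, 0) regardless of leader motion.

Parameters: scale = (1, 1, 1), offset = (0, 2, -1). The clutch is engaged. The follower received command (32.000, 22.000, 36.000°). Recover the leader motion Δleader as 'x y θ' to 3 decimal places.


32.000 20.000 37.000

axis x: (32.000 − 0) / (1) = 32.000
axis y: (22.000 − 2) / (1) = 20.000
axis θ: (36.000 − -1) / (1) = 37.000


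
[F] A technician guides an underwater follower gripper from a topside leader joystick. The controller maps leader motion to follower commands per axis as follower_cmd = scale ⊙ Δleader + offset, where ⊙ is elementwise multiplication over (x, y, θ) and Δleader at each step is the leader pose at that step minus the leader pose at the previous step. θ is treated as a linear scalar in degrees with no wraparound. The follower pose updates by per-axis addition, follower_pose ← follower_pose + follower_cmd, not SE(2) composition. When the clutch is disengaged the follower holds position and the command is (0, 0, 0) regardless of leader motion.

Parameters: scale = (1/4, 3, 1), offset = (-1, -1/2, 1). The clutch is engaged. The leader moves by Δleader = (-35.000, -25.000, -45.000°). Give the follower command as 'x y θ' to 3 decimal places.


axis x: 1/4·-35.000 + -1 = -9.750
axis y: 3·-25.000 + -1/2 = -75.500
axis θ: 1·-45.000 + 1 = -44.000

-9.750 -75.500 -44.000


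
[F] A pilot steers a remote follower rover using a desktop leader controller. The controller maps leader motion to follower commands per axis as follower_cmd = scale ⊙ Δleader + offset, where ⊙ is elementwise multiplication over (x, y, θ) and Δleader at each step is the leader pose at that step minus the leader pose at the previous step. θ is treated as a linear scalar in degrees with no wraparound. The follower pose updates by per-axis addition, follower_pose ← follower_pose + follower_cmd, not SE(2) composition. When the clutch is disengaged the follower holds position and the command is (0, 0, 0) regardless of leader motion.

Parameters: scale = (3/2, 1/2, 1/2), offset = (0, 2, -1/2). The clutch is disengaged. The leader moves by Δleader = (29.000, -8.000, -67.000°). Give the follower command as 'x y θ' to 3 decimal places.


0.000 0.000 0.000

clutch disengaged → follower holds; cmd = (0, 0, 0)


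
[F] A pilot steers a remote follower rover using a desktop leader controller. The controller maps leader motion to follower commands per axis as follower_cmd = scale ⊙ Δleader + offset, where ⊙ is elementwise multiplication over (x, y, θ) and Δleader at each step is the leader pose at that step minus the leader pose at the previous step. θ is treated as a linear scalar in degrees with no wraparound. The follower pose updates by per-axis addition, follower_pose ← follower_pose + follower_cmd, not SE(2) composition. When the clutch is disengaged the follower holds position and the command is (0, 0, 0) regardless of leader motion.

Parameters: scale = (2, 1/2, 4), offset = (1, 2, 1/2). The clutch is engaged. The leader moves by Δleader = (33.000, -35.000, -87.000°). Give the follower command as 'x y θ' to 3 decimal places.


axis x: 2·33.000 + 1 = 67.000
axis y: 1/2·-35.000 + 2 = -15.500
axis θ: 4·-87.000 + 1/2 = -347.500

67.000 -15.500 -347.500


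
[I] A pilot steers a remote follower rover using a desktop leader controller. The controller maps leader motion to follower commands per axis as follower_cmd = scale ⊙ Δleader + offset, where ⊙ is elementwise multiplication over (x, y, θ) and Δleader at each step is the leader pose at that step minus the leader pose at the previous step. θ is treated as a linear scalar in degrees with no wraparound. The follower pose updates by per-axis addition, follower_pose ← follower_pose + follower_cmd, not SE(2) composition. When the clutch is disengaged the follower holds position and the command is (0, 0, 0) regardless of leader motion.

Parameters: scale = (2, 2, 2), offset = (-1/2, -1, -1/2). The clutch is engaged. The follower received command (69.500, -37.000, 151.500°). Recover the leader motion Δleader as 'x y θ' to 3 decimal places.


35.000 -18.000 76.000

axis x: (69.500 − -1/2) / (2) = 35.000
axis y: (-37.000 − -1) / (2) = -18.000
axis θ: (151.500 − -1/2) / (2) = 76.000


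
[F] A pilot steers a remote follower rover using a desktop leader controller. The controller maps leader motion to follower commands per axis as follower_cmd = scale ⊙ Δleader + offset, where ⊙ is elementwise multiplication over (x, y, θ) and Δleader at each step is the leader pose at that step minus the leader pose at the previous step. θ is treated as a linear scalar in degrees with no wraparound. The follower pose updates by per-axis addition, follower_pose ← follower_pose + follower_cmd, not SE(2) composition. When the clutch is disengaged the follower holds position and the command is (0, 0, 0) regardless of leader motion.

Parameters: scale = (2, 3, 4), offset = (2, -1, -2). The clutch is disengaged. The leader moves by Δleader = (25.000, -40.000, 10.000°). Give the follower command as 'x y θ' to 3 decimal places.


clutch disengaged → follower holds; cmd = (0, 0, 0)

0.000 0.000 0.000


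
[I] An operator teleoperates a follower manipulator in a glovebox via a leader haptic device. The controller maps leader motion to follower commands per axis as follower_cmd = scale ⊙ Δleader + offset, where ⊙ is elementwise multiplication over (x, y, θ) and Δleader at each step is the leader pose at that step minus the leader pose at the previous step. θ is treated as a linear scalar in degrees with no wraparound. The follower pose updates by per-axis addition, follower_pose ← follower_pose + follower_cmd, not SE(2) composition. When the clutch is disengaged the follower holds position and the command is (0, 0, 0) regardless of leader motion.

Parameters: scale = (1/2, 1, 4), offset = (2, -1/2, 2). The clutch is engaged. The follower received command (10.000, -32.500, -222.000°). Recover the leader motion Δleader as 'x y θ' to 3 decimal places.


axis x: (10.000 − 2) / (1/2) = 16.000
axis y: (-32.500 − -1/2) / (1) = -32.000
axis θ: (-222.000 − 2) / (4) = -56.000

16.000 -32.000 -56.000


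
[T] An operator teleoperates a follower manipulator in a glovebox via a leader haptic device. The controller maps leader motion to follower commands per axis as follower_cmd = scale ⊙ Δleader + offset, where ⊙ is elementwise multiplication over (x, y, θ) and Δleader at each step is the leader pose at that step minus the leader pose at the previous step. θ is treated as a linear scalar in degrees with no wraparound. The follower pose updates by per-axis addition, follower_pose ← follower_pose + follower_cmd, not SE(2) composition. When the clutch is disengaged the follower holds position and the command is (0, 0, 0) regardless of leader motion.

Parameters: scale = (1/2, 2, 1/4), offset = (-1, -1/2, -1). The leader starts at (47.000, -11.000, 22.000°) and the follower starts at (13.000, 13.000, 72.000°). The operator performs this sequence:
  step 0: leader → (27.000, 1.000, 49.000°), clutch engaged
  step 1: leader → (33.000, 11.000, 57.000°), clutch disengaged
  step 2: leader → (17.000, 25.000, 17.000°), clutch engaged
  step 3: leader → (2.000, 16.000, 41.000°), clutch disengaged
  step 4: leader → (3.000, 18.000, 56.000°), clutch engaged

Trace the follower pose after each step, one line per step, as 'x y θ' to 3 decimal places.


2.000 36.500 77.750
2.000 36.500 77.750
-7.000 64.000 66.750
-7.000 64.000 66.750
-7.500 67.500 69.500

step 0: Δleader=(-20.000, 12.000, 27.000°), engaged; cmd=(-11.000, 23.500, 5.750°) → follower=(2.000, 36.500, 77.750°)
step 1: Δleader=(6.000, 10.000, 8.000°), disengaged; cmd=(0,0,0) → follower holds at (2.000, 36.500, 77.750°)
step 2: Δleader=(-16.000, 14.000, -40.000°), engaged; cmd=(-9.000, 27.500, -11.000°) → follower=(-7.000, 64.000, 66.750°)
step 3: Δleader=(-15.000, -9.000, 24.000°), disengaged; cmd=(0,0,0) → follower holds at (-7.000, 64.000, 66.750°)
step 4: Δleader=(1.000, 2.000, 15.000°), engaged; cmd=(-0.500, 3.500, 2.750°) → follower=(-7.500, 67.500, 69.500°)


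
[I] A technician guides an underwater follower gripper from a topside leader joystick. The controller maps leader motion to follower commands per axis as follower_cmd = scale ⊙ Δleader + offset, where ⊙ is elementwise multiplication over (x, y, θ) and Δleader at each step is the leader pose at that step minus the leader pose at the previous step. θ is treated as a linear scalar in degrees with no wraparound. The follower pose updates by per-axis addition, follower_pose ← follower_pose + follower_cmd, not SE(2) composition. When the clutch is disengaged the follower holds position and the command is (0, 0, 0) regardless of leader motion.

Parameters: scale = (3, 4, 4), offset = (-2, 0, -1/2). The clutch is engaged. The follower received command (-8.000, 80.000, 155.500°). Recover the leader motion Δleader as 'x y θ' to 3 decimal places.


axis x: (-8.000 − -2) / (3) = -2.000
axis y: (80.000 − 0) / (4) = 20.000
axis θ: (155.500 − -1/2) / (4) = 39.000

-2.000 20.000 39.000


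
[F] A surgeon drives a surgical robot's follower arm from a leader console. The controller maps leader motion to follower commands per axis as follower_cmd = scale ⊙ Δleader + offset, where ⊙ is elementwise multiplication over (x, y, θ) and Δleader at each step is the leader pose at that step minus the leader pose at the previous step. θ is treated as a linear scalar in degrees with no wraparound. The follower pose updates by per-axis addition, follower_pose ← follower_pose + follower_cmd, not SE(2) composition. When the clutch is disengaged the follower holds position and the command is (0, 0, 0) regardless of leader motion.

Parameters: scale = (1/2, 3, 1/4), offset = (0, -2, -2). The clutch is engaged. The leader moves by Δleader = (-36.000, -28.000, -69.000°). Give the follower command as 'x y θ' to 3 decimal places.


-18.000 -86.000 -19.250

axis x: 1/2·-36.000 + 0 = -18.000
axis y: 3·-28.000 + -2 = -86.000
axis θ: 1/4·-69.000 + -2 = -19.250


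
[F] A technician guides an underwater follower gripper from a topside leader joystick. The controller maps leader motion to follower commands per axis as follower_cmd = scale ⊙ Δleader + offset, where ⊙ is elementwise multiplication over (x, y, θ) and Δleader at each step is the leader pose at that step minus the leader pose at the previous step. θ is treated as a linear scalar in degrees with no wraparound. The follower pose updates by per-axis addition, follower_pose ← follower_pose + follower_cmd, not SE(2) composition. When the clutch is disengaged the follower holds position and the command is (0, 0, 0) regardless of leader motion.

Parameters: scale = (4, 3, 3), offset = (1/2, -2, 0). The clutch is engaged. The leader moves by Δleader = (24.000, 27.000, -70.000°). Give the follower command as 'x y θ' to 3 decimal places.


axis x: 4·24.000 + 1/2 = 96.500
axis y: 3·27.000 + -2 = 79.000
axis θ: 3·-70.000 + 0 = -210.000

96.500 79.000 -210.000


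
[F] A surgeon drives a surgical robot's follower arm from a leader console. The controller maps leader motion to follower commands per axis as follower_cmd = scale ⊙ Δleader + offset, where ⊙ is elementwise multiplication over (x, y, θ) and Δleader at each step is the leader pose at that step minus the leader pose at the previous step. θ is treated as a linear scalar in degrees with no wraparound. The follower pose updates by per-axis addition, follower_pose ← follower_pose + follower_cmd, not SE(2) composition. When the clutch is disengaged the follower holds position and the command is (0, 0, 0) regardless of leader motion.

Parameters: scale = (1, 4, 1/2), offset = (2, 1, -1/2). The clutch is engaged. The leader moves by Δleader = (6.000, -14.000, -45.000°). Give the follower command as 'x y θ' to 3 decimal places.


axis x: 1·6.000 + 2 = 8.000
axis y: 4·-14.000 + 1 = -55.000
axis θ: 1/2·-45.000 + -1/2 = -23.000

8.000 -55.000 -23.000


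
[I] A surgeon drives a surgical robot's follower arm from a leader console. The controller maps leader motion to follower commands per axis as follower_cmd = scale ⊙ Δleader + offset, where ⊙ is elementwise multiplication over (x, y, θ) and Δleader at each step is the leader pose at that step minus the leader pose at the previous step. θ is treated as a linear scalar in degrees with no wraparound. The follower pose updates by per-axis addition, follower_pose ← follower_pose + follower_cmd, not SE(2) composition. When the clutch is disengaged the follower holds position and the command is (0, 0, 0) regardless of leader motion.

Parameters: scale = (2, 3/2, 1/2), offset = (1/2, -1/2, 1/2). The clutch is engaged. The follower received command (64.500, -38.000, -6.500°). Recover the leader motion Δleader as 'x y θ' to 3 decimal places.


32.000 -25.000 -14.000

axis x: (64.500 − 1/2) / (2) = 32.000
axis y: (-38.000 − -1/2) / (3/2) = -25.000
axis θ: (-6.500 − 1/2) / (1/2) = -14.000


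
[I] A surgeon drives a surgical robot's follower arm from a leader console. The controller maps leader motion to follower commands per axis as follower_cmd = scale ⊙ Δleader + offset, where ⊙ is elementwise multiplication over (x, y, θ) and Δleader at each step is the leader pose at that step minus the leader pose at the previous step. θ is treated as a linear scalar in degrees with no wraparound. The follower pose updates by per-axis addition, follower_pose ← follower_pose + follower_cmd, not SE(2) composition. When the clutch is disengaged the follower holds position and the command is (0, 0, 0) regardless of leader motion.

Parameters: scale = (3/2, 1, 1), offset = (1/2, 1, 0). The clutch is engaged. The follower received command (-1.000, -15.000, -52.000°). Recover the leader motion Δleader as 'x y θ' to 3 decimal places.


-1.000 -16.000 -52.000

axis x: (-1.000 − 1/2) / (3/2) = -1.000
axis y: (-15.000 − 1) / (1) = -16.000
axis θ: (-52.000 − 0) / (1) = -52.000


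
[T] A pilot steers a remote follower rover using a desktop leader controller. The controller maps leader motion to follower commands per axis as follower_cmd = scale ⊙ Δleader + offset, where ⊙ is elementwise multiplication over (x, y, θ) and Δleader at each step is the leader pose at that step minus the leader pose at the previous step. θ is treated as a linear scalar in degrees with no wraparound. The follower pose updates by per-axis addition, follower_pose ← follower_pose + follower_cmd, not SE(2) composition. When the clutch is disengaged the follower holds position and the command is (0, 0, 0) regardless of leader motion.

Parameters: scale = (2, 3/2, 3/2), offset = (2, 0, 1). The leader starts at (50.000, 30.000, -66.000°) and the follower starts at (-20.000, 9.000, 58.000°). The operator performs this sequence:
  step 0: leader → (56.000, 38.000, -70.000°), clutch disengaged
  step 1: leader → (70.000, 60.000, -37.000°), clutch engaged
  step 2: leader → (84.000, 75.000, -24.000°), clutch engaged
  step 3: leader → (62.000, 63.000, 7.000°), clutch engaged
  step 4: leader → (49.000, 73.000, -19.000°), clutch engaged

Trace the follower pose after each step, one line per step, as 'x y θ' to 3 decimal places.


-20.000 9.000 58.000
10.000 42.000 108.500
40.000 64.500 129.000
-2.000 46.500 176.500
-26.000 61.500 138.500

step 0: Δleader=(6.000, 8.000, -4.000°), disengaged; cmd=(0,0,0) → follower holds at (-20.000, 9.000, 58.000°)
step 1: Δleader=(14.000, 22.000, 33.000°), engaged; cmd=(30.000, 33.000, 50.500°) → follower=(10.000, 42.000, 108.500°)
step 2: Δleader=(14.000, 15.000, 13.000°), engaged; cmd=(30.000, 22.500, 20.500°) → follower=(40.000, 64.500, 129.000°)
step 3: Δleader=(-22.000, -12.000, 31.000°), engaged; cmd=(-42.000, -18.000, 47.500°) → follower=(-2.000, 46.500, 176.500°)
step 4: Δleader=(-13.000, 10.000, -26.000°), engaged; cmd=(-24.000, 15.000, -38.000°) → follower=(-26.000, 61.500, 138.500°)


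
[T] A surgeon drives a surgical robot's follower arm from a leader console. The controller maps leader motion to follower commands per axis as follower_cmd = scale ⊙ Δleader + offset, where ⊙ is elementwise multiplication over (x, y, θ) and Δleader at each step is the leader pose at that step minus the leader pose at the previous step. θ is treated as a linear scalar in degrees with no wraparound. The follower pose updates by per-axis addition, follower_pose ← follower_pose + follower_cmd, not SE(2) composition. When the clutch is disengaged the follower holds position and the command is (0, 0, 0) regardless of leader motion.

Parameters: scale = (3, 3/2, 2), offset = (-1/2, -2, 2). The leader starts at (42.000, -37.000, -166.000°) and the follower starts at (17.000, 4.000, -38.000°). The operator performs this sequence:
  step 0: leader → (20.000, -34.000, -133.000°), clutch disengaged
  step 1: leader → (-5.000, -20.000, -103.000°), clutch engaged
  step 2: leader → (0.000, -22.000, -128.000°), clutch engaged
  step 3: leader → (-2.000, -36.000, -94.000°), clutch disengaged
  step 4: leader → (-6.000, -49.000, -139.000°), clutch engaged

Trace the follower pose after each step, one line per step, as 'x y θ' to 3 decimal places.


step 0: Δleader=(-22.000, 3.000, 33.000°), disengaged; cmd=(0,0,0) → follower holds at (17.000, 4.000, -38.000°)
step 1: Δleader=(-25.000, 14.000, 30.000°), engaged; cmd=(-75.500, 19.000, 62.000°) → follower=(-58.500, 23.000, 24.000°)
step 2: Δleader=(5.000, -2.000, -25.000°), engaged; cmd=(14.500, -5.000, -48.000°) → follower=(-44.000, 18.000, -24.000°)
step 3: Δleader=(-2.000, -14.000, 34.000°), disengaged; cmd=(0,0,0) → follower holds at (-44.000, 18.000, -24.000°)
step 4: Δleader=(-4.000, -13.000, -45.000°), engaged; cmd=(-12.500, -21.500, -88.000°) → follower=(-56.500, -3.500, -112.000°)

17.000 4.000 -38.000
-58.500 23.000 24.000
-44.000 18.000 -24.000
-44.000 18.000 -24.000
-56.500 -3.500 -112.000


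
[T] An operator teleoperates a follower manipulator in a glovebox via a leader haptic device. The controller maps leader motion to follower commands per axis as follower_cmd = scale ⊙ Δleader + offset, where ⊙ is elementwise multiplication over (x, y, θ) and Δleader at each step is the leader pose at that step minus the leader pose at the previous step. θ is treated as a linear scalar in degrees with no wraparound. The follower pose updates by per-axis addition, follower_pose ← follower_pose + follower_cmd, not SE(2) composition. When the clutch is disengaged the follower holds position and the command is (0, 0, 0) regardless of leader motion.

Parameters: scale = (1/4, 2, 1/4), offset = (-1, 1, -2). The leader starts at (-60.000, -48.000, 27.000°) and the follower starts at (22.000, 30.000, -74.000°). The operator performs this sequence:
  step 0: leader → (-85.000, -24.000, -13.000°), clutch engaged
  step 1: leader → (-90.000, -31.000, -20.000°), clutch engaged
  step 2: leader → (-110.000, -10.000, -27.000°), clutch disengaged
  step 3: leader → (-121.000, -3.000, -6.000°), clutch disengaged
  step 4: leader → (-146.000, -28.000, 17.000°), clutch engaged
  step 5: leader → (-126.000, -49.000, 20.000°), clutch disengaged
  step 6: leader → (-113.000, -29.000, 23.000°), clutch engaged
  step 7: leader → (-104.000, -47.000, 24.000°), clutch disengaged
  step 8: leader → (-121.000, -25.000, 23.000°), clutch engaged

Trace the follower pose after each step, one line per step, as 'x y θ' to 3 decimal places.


step 0: Δleader=(-25.000, 24.000, -40.000°), engaged; cmd=(-7.250, 49.000, -12.000°) → follower=(14.750, 79.000, -86.000°)
step 1: Δleader=(-5.000, -7.000, -7.000°), engaged; cmd=(-2.250, -13.000, -3.750°) → follower=(12.500, 66.000, -89.750°)
step 2: Δleader=(-20.000, 21.000, -7.000°), disengaged; cmd=(0,0,0) → follower holds at (12.500, 66.000, -89.750°)
step 3: Δleader=(-11.000, 7.000, 21.000°), disengaged; cmd=(0,0,0) → follower holds at (12.500, 66.000, -89.750°)
step 4: Δleader=(-25.000, -25.000, 23.000°), engaged; cmd=(-7.250, -49.000, 3.750°) → follower=(5.250, 17.000, -86.000°)
step 5: Δleader=(20.000, -21.000, 3.000°), disengaged; cmd=(0,0,0) → follower holds at (5.250, 17.000, -86.000°)
step 6: Δleader=(13.000, 20.000, 3.000°), engaged; cmd=(2.250, 41.000, -1.250°) → follower=(7.500, 58.000, -87.250°)
step 7: Δleader=(9.000, -18.000, 1.000°), disengaged; cmd=(0,0,0) → follower holds at (7.500, 58.000, -87.250°)
step 8: Δleader=(-17.000, 22.000, -1.000°), engaged; cmd=(-5.250, 45.000, -2.250°) → follower=(2.250, 103.000, -89.500°)

14.750 79.000 -86.000
12.500 66.000 -89.750
12.500 66.000 -89.750
12.500 66.000 -89.750
5.250 17.000 -86.000
5.250 17.000 -86.000
7.500 58.000 -87.250
7.500 58.000 -87.250
2.250 103.000 -89.500


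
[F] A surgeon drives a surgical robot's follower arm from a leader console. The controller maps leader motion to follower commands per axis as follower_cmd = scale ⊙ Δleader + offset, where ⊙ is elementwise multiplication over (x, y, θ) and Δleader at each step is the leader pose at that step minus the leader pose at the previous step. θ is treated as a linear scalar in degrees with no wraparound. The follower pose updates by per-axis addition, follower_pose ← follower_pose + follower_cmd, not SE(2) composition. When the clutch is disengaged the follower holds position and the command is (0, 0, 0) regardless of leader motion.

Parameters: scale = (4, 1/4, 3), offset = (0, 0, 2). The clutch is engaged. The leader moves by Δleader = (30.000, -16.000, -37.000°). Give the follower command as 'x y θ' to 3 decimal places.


axis x: 4·30.000 + 0 = 120.000
axis y: 1/4·-16.000 + 0 = -4.000
axis θ: 3·-37.000 + 2 = -109.000

120.000 -4.000 -109.000


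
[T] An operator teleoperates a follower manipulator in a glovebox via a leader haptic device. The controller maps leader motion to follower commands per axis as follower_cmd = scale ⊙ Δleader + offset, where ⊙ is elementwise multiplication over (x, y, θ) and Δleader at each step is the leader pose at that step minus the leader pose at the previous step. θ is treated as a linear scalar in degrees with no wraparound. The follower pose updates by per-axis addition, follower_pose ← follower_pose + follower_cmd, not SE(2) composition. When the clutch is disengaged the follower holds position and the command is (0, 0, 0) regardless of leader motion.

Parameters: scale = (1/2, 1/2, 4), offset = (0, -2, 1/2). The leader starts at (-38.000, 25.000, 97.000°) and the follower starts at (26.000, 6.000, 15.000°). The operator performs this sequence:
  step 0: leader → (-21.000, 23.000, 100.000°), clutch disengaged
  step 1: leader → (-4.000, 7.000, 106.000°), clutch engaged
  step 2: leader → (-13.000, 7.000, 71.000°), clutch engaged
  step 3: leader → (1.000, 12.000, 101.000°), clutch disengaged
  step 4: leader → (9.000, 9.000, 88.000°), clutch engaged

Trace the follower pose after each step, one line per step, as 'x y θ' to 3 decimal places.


26.000 6.000 15.000
34.500 -4.000 39.500
30.000 -6.000 -100.000
30.000 -6.000 -100.000
34.000 -9.500 -151.500

step 0: Δleader=(17.000, -2.000, 3.000°), disengaged; cmd=(0,0,0) → follower holds at (26.000, 6.000, 15.000°)
step 1: Δleader=(17.000, -16.000, 6.000°), engaged; cmd=(8.500, -10.000, 24.500°) → follower=(34.500, -4.000, 39.500°)
step 2: Δleader=(-9.000, 0.000, -35.000°), engaged; cmd=(-4.500, -2.000, -139.500°) → follower=(30.000, -6.000, -100.000°)
step 3: Δleader=(14.000, 5.000, 30.000°), disengaged; cmd=(0,0,0) → follower holds at (30.000, -6.000, -100.000°)
step 4: Δleader=(8.000, -3.000, -13.000°), engaged; cmd=(4.000, -3.500, -51.500°) → follower=(34.000, -9.500, -151.500°)


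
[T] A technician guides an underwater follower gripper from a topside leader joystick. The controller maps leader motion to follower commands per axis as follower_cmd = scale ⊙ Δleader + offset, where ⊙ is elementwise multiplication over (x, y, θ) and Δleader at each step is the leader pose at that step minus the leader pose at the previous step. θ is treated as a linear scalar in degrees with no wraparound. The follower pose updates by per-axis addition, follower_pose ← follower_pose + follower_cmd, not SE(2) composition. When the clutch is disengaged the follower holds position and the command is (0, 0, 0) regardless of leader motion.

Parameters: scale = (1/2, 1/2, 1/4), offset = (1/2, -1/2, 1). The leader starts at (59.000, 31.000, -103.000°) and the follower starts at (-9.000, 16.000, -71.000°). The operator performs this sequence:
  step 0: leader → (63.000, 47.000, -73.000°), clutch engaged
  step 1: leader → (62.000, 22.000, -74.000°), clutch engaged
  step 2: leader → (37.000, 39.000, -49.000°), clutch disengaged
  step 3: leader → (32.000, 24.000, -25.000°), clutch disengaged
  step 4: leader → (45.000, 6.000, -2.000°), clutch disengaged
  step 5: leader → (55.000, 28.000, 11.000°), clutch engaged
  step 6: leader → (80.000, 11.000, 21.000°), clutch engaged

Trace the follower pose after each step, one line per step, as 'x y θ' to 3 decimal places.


-6.500 23.500 -62.500
-6.500 10.500 -61.750
-6.500 10.500 -61.750
-6.500 10.500 -61.750
-6.500 10.500 -61.750
-1.000 21.000 -57.500
12.000 12.000 -54.000

step 0: Δleader=(4.000, 16.000, 30.000°), engaged; cmd=(2.500, 7.500, 8.500°) → follower=(-6.500, 23.500, -62.500°)
step 1: Δleader=(-1.000, -25.000, -1.000°), engaged; cmd=(0.000, -13.000, 0.750°) → follower=(-6.500, 10.500, -61.750°)
step 2: Δleader=(-25.000, 17.000, 25.000°), disengaged; cmd=(0,0,0) → follower holds at (-6.500, 10.500, -61.750°)
step 3: Δleader=(-5.000, -15.000, 24.000°), disengaged; cmd=(0,0,0) → follower holds at (-6.500, 10.500, -61.750°)
step 4: Δleader=(13.000, -18.000, 23.000°), disengaged; cmd=(0,0,0) → follower holds at (-6.500, 10.500, -61.750°)
step 5: Δleader=(10.000, 22.000, 13.000°), engaged; cmd=(5.500, 10.500, 4.250°) → follower=(-1.000, 21.000, -57.500°)
step 6: Δleader=(25.000, -17.000, 10.000°), engaged; cmd=(13.000, -9.000, 3.500°) → follower=(12.000, 12.000, -54.000°)


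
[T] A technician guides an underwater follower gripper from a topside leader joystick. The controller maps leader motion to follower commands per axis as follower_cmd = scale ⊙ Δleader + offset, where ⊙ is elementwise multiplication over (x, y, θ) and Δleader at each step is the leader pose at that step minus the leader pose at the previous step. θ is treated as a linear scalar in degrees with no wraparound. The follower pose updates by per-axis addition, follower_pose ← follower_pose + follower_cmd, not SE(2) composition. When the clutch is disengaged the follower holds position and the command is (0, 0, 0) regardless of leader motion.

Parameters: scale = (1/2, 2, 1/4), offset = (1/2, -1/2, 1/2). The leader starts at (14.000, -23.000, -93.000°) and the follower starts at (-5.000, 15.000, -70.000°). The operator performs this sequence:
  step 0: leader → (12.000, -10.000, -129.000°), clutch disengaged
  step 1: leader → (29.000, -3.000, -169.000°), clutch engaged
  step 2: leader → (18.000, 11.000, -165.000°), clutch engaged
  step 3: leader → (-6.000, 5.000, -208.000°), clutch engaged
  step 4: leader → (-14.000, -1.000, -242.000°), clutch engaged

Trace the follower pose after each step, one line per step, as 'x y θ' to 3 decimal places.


step 0: Δleader=(-2.000, 13.000, -36.000°), disengaged; cmd=(0,0,0) → follower holds at (-5.000, 15.000, -70.000°)
step 1: Δleader=(17.000, 7.000, -40.000°), engaged; cmd=(9.000, 13.500, -9.500°) → follower=(4.000, 28.500, -79.500°)
step 2: Δleader=(-11.000, 14.000, 4.000°), engaged; cmd=(-5.000, 27.500, 1.500°) → follower=(-1.000, 56.000, -78.000°)
step 3: Δleader=(-24.000, -6.000, -43.000°), engaged; cmd=(-11.500, -12.500, -10.250°) → follower=(-12.500, 43.500, -88.250°)
step 4: Δleader=(-8.000, -6.000, -34.000°), engaged; cmd=(-3.500, -12.500, -8.000°) → follower=(-16.000, 31.000, -96.250°)

-5.000 15.000 -70.000
4.000 28.500 -79.500
-1.000 56.000 -78.000
-12.500 43.500 -88.250
-16.000 31.000 -96.250


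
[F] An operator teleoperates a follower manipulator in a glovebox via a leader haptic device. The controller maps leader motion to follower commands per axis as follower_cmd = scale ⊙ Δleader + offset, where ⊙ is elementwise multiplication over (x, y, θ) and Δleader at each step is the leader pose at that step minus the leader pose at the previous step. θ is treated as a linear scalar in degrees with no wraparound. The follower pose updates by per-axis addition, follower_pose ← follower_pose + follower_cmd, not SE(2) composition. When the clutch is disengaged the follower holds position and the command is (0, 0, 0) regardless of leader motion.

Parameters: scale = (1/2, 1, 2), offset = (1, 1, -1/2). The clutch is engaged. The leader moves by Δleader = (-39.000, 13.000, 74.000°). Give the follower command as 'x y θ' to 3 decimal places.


axis x: 1/2·-39.000 + 1 = -18.500
axis y: 1·13.000 + 1 = 14.000
axis θ: 2·74.000 + -1/2 = 147.500

-18.500 14.000 147.500


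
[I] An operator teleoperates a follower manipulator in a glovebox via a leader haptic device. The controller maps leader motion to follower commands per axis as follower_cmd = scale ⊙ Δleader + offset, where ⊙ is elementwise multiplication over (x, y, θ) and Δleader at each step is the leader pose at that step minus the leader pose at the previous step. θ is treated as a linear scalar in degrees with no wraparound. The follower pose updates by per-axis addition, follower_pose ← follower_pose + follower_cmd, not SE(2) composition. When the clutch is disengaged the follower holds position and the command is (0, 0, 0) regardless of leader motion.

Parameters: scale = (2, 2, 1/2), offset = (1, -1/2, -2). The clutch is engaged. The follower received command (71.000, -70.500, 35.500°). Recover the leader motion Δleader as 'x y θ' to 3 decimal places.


axis x: (71.000 − 1) / (2) = 35.000
axis y: (-70.500 − -1/2) / (2) = -35.000
axis θ: (35.500 − -2) / (1/2) = 75.000

35.000 -35.000 75.000
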